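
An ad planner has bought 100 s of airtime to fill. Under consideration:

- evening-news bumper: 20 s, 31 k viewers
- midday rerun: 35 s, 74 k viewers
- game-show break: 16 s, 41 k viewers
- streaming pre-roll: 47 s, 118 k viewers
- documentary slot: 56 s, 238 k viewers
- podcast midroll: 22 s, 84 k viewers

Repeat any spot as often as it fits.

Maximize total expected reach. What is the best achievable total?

406

By expected reach per s: documentary slot 4.25, podcast midroll 3.82, game-show break 2.56, streaming pre-roll 2.51 lead.
Documentary slot + 2×podcast midroll uses 100 of the 100 s and totals 406.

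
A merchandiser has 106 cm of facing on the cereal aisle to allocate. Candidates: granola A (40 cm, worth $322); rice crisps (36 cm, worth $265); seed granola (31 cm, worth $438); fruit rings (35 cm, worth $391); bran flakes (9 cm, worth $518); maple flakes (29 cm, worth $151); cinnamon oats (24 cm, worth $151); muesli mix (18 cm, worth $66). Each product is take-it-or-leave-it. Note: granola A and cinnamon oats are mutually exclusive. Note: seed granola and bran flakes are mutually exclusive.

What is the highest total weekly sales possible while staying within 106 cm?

1325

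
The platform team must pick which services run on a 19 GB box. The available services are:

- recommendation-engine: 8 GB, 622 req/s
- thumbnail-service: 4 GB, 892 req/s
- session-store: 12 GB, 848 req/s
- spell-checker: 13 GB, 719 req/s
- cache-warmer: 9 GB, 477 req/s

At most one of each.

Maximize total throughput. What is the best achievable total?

Ranking by ratio (throughput/GB): thumbnail-service 223.00, recommendation-engine 77.75, session-store 70.67.
The ratio heuristic lands on recommendation-engine + thumbnail-service (1514) but leaves 7 GB idle.
The 8 GB tied up in recommendation-engine is better spent on session-store — total rises to 1740 (16 GB).
The closest alternative, thumbnail-service + spell-checker, reaches only 1611.

1740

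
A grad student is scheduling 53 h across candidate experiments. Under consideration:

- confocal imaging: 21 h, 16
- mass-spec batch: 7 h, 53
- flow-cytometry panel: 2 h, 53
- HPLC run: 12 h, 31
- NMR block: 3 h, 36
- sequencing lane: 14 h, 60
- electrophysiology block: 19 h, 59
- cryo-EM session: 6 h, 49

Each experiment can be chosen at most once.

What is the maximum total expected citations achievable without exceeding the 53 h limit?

310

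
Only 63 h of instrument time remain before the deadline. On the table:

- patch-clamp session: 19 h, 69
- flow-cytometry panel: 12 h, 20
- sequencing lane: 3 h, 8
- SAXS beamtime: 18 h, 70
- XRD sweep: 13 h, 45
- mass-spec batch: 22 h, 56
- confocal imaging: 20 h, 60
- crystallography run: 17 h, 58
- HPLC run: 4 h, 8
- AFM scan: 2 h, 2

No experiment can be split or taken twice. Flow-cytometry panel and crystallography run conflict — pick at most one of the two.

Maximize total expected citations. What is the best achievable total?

Greedy by ratio would take patch-clamp session + sequencing lane + SAXS beamtime + XRD sweep + HPLC run + AFM scan: 59 h used, total 202.
The 13 h tied up in XRD sweep is better spent on crystallography run — total rises to 215 (63 h).

215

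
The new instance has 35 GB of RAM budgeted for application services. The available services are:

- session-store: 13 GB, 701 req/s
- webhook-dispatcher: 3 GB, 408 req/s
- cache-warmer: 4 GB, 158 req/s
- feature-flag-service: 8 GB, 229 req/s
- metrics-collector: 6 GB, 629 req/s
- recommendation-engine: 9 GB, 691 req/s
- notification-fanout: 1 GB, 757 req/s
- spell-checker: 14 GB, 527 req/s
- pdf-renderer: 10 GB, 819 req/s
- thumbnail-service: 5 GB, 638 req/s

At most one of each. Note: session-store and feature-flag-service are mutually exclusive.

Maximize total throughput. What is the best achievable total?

By throughput per GB: notification-fanout 757.00, webhook-dispatcher 136.00, thumbnail-service 127.60 lead.
Webhook-dispatcher + metrics-collector + recommendation-engine + notification-fanout + pdf-renderer + thumbnail-service uses 34 of the 35 GB and totals 3942.
Every other selection either busts 35 GB or breaks a pairing rule or fails to beat 3942.

3942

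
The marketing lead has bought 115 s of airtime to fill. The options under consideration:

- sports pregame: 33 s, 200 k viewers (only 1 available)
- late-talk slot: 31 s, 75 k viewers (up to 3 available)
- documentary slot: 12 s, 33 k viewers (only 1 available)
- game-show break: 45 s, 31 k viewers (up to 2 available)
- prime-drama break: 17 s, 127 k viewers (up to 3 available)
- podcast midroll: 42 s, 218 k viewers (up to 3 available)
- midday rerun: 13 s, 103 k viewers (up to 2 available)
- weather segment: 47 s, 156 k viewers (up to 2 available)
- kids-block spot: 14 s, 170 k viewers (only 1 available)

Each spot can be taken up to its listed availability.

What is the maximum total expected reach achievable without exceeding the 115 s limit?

854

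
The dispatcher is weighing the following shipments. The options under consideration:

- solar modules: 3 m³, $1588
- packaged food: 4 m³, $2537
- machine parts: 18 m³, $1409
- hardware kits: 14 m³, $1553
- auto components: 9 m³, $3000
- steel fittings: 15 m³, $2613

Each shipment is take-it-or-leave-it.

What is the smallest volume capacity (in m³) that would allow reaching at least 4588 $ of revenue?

12

Need the lightest bundle worth ≥ 4588.
solar modules + auto components: 4588 revenue at 12 m³.
Any bundle with less than 12 m³ falls short of 4588.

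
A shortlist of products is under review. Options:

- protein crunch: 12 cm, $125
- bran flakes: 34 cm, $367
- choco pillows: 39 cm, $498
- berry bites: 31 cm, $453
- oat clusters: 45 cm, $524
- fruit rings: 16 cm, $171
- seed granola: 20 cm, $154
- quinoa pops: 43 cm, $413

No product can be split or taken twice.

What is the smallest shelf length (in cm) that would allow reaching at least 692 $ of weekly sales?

Need the lightest bundle worth ≥ 692.
protein crunch + berry bites + fruit rings reaches 749 using 59 cm.
Any bundle with less than 59 cm falls short of 692.

59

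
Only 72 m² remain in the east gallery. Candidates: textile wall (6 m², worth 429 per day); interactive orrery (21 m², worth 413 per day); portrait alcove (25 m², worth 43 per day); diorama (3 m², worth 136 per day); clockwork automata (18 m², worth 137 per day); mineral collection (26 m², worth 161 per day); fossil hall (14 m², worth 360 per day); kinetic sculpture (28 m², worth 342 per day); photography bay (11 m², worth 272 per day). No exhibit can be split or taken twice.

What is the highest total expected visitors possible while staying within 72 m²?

Density check — textile wall 71.50, diorama 45.33, fossil hall 25.71 are the best per m².
Taking the top-ratio exhibits first gives textile wall + interactive orrery + diorama + fossil hall + photography bay for 1610 (55 m²).
Dropping photography bay frees 11 m²; slotting in kinetic sculpture (28 m²) lifts the total to 1680 at 72 m².
Next best is textile wall + interactive orrery + clockwork automata + fossil hall + photography bay at 1611 (70 m²) — short by 69.

1680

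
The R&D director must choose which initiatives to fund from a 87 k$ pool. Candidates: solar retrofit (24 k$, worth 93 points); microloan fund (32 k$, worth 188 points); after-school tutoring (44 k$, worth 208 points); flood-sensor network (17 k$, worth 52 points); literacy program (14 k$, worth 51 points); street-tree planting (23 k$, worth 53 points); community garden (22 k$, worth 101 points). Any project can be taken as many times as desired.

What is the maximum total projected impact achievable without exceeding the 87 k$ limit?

477

2×microloan fund + community garden uses 86 of the 87 k$ and totals 477.
That's the maximum — no swap from here does better than 477.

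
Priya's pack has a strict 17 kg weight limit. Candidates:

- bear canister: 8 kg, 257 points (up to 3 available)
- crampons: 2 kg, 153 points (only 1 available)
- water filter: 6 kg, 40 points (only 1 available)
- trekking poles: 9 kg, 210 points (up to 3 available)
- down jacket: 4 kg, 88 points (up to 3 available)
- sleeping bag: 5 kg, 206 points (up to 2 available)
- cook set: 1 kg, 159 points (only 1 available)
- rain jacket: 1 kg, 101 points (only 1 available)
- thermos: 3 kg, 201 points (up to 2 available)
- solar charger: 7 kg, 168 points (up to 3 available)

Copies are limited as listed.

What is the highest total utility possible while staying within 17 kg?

1026

A density-first pass picks crampons + sleeping bag + cook set + rain jacket + 2×thermos — 1021 at 15 kg.
Replace thermos with sleeping bag: the trade gains 5 net, giving 1026 at 17 kg.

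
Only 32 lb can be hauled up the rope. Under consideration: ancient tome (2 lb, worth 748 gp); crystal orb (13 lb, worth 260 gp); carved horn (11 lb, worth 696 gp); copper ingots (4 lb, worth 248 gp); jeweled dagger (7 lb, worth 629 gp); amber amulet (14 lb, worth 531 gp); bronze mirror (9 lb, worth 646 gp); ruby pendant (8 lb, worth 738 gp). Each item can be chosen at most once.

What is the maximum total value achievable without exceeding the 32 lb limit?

Greedy by ratio would take ancient tome + copper ingots + jeweled dagger + bronze mirror + ruby pendant: 30 lb used, total 3009.
Dropping bronze mirror frees 9 lb; slotting in carved horn (11 lb) lifts the total to 3059 at 32 lb.
That's the maximum — no swap from here does better than 3059.

3059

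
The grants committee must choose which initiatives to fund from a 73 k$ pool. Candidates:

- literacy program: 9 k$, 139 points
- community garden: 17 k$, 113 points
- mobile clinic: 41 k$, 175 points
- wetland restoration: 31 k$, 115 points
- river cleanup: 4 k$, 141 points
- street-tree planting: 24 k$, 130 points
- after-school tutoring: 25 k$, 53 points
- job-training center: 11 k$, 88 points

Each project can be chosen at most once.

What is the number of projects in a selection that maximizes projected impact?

5

The maximum projected impact within 73 k$ is 611.
literacy program + community garden + river cleanup + street-tree planting + job-training center hits 611 at 65 k$.
All optima have 5 projects.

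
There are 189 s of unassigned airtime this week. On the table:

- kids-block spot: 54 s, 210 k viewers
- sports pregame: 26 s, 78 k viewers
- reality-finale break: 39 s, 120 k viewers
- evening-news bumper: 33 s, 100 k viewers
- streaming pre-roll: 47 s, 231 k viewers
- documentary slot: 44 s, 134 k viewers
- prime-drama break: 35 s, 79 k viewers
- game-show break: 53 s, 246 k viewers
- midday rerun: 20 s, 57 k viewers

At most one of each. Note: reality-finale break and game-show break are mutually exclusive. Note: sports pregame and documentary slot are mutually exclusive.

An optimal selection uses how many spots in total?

4

The maximum expected reach within 189 s is 787.
One optimal bundle: kids-block spot + evening-news bumper + streaming pre-roll + game-show break (187 s).
All optima have 4 spots.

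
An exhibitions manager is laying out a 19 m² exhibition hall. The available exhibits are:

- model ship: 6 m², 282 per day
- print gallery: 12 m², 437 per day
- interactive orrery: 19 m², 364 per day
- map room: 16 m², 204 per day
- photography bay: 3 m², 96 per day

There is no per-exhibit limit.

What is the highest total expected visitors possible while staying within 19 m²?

846

Taking 3×model ship: 18 m² used, 846 in expected visitors.
The spare 1 m² is too small for any remaining exhibit, and no exchange beats 846.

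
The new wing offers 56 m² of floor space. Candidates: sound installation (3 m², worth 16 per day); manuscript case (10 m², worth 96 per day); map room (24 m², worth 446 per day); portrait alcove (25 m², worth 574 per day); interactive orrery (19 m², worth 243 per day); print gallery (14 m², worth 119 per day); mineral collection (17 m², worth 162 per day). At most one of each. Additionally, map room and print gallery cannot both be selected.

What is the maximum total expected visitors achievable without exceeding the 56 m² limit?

Best packing: sound installation + map room + portrait alcove — 52 m², 1036 total.
The spare 4 m² is too small for any remaining exhibit, and no feasible exchange beats 1036.

1036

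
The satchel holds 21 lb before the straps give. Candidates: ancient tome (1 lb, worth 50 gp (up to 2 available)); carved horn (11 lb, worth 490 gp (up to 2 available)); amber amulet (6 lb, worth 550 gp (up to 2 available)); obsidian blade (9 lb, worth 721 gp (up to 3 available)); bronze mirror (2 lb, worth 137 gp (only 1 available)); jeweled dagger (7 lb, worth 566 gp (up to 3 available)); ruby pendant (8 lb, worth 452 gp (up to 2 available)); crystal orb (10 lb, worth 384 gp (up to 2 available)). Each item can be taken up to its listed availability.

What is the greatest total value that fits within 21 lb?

1821

Ranking by ratio (value/lb): amber amulet 91.67, jeweled dagger 80.86, obsidian blade 80.11.
A density-first pass picks 2×amber amulet + bronze mirror + jeweled dagger — 1803 at 21 lb.
Dropping bronze mirror and jeweled dagger frees 9 lb; slotting in obsidian blade (9 lb) lifts the total to 1821 at 21 lb.
Nothing else within 21 lb beats 1821.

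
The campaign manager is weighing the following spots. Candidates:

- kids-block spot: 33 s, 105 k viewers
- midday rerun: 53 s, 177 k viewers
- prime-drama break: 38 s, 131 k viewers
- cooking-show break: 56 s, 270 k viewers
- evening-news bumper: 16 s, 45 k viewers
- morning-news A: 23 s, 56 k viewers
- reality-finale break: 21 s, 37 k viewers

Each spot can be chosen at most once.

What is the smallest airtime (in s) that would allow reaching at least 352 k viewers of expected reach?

89

Minimise s subject to total expected reach ≥ 352.
kids-block spot + cooking-show break reaches 375 using 89 s.
Below 89 s the best achievable stays under 352.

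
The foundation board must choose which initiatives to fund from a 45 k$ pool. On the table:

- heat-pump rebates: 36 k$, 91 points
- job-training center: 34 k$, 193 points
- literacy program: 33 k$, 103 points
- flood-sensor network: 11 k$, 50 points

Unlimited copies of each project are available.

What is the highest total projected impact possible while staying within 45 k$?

243

Ranking by ratio (projected impact/k$): job-training center 5.68, flood-sensor network 4.55, literacy program 3.12.
The ratio ordering already packs tightly: job-training center + flood-sensor network, 45 k$, 243.
No other feasible combination exceeds 243.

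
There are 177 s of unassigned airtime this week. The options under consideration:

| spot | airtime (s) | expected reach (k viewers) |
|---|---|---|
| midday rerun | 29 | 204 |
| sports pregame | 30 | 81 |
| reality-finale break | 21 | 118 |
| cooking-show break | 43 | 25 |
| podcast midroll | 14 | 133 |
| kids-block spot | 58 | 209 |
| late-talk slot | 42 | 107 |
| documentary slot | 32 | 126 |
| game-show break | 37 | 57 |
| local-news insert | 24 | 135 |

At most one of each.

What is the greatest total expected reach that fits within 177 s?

880

The ratio heuristic lands on midday rerun + sports pregame + reality-finale break + podcast midroll + documentary slot + local-news insert (797) but leaves 27 s idle.
Dropping documentary slot frees 32 s; slotting in kids-block spot (58 s) lifts the total to 880 at 176 s.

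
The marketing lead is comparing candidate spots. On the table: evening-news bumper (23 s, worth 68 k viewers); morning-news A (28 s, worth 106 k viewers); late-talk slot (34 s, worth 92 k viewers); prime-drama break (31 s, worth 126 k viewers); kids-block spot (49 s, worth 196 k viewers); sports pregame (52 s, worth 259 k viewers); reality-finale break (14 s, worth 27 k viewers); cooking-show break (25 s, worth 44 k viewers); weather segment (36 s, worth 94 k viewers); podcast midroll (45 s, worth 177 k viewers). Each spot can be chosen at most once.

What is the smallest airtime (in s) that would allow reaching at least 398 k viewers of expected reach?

97

Minimise s subject to total expected reach ≥ 398.
prime-drama break + sports pregame + reality-finale break: 412 expected reach at 97 s.
Below 97 s the best achievable stays under 398.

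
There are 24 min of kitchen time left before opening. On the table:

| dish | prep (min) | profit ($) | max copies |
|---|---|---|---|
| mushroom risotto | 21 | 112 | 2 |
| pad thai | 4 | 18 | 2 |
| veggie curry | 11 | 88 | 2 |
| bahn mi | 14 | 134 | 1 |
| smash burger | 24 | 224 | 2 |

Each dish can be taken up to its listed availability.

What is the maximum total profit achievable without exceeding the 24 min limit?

Greedy by ratio would take 2×pad thai + bahn mi: 22 min used, total 170.
Dropping 2×pad thai and bahn mi frees 22 min; slotting in smash burger (24 min) lifts the total to 224 at 24 min.
No other feasible combination exceeds 224.

224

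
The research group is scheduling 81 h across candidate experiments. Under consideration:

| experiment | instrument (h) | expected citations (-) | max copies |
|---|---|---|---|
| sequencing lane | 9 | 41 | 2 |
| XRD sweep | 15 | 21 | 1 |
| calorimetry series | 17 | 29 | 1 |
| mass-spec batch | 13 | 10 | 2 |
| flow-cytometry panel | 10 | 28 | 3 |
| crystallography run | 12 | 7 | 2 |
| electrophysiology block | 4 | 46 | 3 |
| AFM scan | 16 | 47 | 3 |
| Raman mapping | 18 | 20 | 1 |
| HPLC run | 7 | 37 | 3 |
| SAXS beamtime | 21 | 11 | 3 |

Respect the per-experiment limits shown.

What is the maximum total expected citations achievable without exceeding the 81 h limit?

415

Taking the top-ratio experiments first gives 2×sequencing lane + flow-cytometry panel + 3×electrophysiology block + AFM scan + 3×HPLC run for 406 (77 h).
Dropping AFM scan frees 16 h; slotting in 2×flow-cytometry panel (20 h) lifts the total to 415 at 81 h.
That's the maximum — no swap from here does better than 415.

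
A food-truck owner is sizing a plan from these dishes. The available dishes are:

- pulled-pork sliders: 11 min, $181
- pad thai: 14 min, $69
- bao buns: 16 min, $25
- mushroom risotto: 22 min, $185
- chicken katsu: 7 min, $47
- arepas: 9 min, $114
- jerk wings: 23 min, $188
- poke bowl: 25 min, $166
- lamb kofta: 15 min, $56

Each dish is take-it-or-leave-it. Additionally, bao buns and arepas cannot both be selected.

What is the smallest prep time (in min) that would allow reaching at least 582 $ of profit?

63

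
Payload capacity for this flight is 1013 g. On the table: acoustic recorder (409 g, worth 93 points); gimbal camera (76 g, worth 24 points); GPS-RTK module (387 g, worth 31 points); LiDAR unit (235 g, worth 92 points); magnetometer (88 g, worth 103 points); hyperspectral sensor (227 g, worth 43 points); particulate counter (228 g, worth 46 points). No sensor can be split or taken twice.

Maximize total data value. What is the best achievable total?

334

A density-first pass picks acoustic recorder + gimbal camera + LiDAR unit + magnetometer — 312 at 808 g.
Dropping gimbal camera frees 76 g; slotting in particulate counter (228 g) lifts the total to 334 at 960 g.
Runner-up acoustic recorder + LiDAR unit + magnetometer + hyperspectral sensor tops out at 331.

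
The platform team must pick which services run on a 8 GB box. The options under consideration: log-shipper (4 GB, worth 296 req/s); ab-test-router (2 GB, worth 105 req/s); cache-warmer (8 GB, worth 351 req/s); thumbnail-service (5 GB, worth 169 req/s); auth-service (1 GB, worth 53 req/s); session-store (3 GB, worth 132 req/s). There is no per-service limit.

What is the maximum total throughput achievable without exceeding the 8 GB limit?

By throughput per GB: log-shipper 74.00, auth-service 53.00, ab-test-router 52.50 lead.
The ratio ordering already packs tightly: 2×log-shipper, 8 GB, 592.
That's the maximum — no swap from here does better than 592.

592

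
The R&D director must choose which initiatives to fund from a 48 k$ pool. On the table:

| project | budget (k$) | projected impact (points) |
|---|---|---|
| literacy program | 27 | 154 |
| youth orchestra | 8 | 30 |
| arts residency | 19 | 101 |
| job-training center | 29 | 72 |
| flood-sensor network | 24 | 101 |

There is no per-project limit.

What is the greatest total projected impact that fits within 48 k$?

255

By projected impact per k$: literacy program 5.70, arts residency 5.32, flood-sensor network 4.21, youth orchestra 3.75 lead.
Best packing: literacy program + arts residency — 46 k$, 255 total.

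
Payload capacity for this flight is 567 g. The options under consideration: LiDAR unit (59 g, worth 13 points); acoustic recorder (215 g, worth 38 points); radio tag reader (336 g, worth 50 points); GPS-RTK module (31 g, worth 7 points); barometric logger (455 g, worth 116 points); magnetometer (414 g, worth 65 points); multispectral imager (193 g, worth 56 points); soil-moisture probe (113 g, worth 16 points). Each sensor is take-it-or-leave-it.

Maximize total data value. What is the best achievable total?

136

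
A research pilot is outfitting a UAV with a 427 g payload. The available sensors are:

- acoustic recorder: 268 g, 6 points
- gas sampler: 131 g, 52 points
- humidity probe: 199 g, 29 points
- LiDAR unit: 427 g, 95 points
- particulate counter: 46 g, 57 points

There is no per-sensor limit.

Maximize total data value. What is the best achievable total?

Taking 9×particulate counter: 414 g used, 513 in data value.
That's the maximum — no swap from here does better than 513.

513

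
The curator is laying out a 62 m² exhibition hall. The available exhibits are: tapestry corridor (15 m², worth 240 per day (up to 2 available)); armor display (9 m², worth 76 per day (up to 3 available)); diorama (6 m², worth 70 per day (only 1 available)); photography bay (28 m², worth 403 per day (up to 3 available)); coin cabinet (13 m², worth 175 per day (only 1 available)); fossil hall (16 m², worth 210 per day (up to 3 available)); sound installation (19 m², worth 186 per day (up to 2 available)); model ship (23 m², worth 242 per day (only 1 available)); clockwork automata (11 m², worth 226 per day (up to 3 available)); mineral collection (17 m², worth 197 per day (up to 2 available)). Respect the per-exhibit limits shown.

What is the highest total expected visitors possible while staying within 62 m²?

1093

Taking tapestry corridor + coin cabinet + 3×clockwork automata: 61 m² used, 1093 in expected visitors.
That's the maximum — no swap from here does better than 1093.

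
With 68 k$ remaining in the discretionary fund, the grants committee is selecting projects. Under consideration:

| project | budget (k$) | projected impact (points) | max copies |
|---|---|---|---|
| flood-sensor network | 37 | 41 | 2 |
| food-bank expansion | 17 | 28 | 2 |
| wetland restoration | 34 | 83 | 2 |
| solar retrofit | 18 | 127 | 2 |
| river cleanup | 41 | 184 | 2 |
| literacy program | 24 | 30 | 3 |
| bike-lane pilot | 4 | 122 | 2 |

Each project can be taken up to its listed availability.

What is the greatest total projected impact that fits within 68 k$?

555

The ratio heuristic lands on food-bank expansion + 2×solar retrofit + 2×bike-lane pilot (526) but leaves 7 k$ idle.
Replace food-bank expansion and solar retrofit with river cleanup: the trade gains 29 net, giving 555 at 67 k$.
The spare 1 k$ is too small for any remaining project, and no exchange beats 555.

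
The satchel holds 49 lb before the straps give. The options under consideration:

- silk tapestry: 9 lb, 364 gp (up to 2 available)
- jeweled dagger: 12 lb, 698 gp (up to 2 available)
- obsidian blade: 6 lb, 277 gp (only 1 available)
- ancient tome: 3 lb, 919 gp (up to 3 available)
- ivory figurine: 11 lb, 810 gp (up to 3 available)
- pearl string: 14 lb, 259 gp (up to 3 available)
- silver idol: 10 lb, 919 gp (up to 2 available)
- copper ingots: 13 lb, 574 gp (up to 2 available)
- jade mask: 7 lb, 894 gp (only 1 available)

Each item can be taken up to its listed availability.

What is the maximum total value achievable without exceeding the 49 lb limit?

Taking 3×ancient tome + ivory figurine + 2×silver idol + jade mask: 47 lb used, 6299 in value.
No other feasible combination exceeds 6299.

6299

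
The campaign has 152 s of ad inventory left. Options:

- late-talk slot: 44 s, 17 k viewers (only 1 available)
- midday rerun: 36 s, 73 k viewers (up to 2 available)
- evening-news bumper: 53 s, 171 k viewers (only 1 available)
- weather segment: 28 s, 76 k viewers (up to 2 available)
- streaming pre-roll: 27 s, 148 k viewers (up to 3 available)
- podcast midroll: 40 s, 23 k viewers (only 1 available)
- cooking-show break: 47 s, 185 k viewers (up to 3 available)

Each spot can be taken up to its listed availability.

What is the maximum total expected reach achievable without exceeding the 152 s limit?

666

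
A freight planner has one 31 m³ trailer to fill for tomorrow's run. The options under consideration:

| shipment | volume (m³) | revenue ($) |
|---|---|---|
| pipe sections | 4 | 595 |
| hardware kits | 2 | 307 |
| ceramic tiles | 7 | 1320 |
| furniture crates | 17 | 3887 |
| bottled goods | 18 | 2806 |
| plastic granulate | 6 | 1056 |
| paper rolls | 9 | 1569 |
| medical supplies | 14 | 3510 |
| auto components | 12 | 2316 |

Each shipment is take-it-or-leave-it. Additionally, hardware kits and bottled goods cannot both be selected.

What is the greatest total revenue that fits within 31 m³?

Ranking by ratio (revenue/m³): medical supplies 250.71, furniture crates 228.65, auto components 193.00.
Best packing: furniture crates + medical supplies — 31 m³, 7397 total.

7397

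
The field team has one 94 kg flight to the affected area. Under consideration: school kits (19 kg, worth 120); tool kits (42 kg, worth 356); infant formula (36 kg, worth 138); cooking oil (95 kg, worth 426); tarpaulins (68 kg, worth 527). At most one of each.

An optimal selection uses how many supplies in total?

2

Best achievable people served is 647.
One optimal bundle: school kits + tarpaulins (87 kg).
Any selection reaching 647 contains exactly 2 supplies.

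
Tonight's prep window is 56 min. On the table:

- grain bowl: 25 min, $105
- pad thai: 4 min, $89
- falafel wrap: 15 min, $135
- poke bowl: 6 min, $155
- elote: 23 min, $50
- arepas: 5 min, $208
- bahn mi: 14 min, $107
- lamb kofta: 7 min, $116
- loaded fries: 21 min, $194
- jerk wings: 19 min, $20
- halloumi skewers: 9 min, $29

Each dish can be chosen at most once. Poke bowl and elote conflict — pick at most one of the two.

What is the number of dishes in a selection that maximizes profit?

6

The maximum profit within 56 min is 810.
One optimal bundle: pad thai + falafel wrap + poke bowl + arepas + bahn mi + lamb kofta (51 min).
All optima have 6 dishes.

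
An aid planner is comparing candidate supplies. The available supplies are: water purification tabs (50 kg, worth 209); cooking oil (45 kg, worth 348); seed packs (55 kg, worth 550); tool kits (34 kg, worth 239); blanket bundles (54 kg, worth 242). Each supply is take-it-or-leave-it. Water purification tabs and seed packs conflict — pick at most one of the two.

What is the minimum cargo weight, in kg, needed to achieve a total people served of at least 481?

Need the lightest bundle worth ≥ 481.
seed packs reaches 550 using 55 kg.
Below 55 kg the best achievable stays under 481.

55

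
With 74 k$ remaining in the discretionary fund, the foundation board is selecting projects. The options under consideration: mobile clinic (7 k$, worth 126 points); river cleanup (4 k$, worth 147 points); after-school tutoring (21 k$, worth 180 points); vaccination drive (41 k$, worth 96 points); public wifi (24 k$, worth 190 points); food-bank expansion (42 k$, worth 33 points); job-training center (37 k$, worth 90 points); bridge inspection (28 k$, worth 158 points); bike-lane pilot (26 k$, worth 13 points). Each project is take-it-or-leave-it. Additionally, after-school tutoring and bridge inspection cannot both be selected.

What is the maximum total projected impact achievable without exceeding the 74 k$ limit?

Ranking by ratio (projected impact/k$): river cleanup 36.75, mobile clinic 18.00, after-school tutoring 8.57.
Best packing: mobile clinic + river cleanup + after-school tutoring + public wifi — 56 k$, 643 total.
The closest alternative, mobile clinic + river cleanup + public wifi + bridge inspection, reaches only 621.

643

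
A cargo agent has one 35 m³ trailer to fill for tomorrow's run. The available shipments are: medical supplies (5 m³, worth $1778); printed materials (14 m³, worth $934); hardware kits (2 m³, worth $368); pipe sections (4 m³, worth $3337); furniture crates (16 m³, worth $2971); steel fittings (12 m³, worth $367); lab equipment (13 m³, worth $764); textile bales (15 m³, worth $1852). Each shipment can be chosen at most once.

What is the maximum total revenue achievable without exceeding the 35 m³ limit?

8454

By revenue per m³: pipe sections 834.25, medical supplies 355.60, furniture crates 185.69 lead.
The ratio ordering already packs tightly: medical supplies + hardware kits + pipe sections + furniture crates, 27 m³, 8454.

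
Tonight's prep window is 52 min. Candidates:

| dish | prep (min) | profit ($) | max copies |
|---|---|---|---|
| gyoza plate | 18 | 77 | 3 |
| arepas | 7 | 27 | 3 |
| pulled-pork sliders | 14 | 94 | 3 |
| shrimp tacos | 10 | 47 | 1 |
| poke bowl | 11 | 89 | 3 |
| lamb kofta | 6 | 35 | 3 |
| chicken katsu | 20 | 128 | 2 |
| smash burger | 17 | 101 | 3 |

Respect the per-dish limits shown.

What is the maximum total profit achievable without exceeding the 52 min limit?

Density check — poke bowl 8.09, pulled-pork sliders 6.71, chicken katsu 6.40 are the best per min.
Greedy by ratio would take pulled-pork sliders + 3×poke bowl: 47 min used, total 361.
Replace pulled-pork sliders with 3×lamb kofta: the trade gains 11 net, giving 372 at 51 min.
No other feasible combination exceeds 372.

372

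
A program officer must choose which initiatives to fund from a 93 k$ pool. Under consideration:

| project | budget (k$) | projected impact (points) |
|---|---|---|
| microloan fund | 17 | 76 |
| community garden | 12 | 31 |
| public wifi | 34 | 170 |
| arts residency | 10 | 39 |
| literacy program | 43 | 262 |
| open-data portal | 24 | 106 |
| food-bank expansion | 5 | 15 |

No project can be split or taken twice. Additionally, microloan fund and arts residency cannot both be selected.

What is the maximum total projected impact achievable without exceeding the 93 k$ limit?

The ratio ordering already packs tightly: public wifi + arts residency + literacy program + food-bank expansion, 92 k$, 486.

486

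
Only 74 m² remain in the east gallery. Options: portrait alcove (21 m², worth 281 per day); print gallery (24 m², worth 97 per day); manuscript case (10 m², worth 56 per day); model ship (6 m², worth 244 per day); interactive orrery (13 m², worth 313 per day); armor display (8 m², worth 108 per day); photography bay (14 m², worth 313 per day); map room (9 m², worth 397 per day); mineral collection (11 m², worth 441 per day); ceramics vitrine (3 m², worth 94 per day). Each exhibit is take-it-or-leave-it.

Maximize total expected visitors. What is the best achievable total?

1989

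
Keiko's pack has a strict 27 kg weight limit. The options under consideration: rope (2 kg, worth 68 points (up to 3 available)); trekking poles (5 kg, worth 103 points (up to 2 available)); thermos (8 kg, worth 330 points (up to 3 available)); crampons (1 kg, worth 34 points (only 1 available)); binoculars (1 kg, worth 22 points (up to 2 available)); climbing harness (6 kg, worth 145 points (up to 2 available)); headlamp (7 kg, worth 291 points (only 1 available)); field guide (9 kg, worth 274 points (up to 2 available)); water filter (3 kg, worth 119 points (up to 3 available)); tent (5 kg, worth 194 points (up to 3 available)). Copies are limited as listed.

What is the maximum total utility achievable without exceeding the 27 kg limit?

1109

Taking the top-ratio items first gives 2×thermos + crampons + headlamp + water filter for 1104 (27 kg).
Replace crampons and headlamp with thermos: the trade gains 5 net, giving 1109 at 27 kg.
No other feasible combination exceeds 1109.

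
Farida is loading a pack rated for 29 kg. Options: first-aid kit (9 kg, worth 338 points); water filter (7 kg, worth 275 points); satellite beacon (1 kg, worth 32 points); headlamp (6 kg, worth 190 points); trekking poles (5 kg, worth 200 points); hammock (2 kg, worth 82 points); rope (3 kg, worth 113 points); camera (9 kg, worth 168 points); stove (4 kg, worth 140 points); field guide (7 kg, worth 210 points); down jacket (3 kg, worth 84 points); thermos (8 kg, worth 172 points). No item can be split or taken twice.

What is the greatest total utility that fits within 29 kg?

Ranking by ratio (utility/kg): hammock 41.00, trekking poles 40.00, water filter 39.29, rope 37.67.
Taking the top-ratio items first gives first-aid kit + water filter + satellite beacon + trekking poles + hammock + rope for 1040 (27 kg).
Dropping hammock frees 2 kg; slotting in stove (4 kg) lifts the total to 1098 at 29 kg.
Every other selection either busts 29 kg or fails to beat 1098.

1098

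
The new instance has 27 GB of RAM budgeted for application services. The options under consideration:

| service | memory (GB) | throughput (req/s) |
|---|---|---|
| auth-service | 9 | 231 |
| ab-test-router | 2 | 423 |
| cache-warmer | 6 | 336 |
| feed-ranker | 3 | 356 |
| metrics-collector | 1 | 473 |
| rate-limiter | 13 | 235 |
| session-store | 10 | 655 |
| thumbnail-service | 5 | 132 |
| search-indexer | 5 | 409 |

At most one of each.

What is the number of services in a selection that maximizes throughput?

Optimal total is 2652.
For example ab-test-router + cache-warmer + feed-ranker + metrics-collector + session-store + search-indexer achieves it, using 27 GB.
Any selection reaching 2652 contains exactly 6 services.

6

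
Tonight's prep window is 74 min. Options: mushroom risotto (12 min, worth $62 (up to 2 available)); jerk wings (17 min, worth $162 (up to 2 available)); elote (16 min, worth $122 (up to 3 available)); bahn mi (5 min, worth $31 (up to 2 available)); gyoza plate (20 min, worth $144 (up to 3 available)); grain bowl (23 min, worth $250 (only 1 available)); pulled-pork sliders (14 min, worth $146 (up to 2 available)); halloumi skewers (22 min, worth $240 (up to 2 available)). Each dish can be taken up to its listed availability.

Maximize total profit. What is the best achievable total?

782

A density-first pass picks bahn mi + grain bowl + 2×halloumi skewers — 761 at 72 min.
Dropping bahn mi and halloumi skewers frees 27 min; slotting in 2×pulled-pork sliders (28 min) lifts the total to 782 at 73 min.
Every other selection either busts 74 min or exceeds an availability limit or fails to beat 782.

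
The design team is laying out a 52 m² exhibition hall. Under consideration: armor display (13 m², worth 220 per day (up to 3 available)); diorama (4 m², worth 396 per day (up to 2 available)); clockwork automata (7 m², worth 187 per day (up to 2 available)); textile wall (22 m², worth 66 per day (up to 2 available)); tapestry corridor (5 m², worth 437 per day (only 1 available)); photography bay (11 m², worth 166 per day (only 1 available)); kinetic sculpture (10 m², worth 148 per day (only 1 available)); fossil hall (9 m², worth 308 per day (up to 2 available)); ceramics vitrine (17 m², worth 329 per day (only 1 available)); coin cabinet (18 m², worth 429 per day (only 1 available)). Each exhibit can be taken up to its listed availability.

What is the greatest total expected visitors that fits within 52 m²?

2274

Ranking by ratio (expected visitors/m²): diorama 99.00, tapestry corridor 87.40, fossil hall 34.22.
Filling by ratio: 2×diorama + 2×clockwork automata + tapestry corridor + 2×fossil hall for 2219, with 7 m² left unused.
Dropping 2×clockwork automata frees 14 m²; slotting in coin cabinet (18 m²) lifts the total to 2274 at 49 m².
That's the maximum — no swap from here does better than 2274.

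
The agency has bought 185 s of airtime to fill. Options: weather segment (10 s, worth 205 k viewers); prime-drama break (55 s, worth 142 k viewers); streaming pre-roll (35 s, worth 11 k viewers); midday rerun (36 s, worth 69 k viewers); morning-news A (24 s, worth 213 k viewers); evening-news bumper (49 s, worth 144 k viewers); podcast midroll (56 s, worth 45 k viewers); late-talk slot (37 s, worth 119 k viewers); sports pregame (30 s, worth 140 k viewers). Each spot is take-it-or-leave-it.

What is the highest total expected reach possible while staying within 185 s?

Greedy by ratio would take weather segment + streaming pre-roll + morning-news A + evening-news bumper + late-talk slot + sports pregame: 185 s used, total 832.
Replace streaming pre-roll and late-talk slot with prime-drama break: the trade gains 12 net, giving 844 at 168 s.
An exhaustive check of the 512 subsets confirms 844.

844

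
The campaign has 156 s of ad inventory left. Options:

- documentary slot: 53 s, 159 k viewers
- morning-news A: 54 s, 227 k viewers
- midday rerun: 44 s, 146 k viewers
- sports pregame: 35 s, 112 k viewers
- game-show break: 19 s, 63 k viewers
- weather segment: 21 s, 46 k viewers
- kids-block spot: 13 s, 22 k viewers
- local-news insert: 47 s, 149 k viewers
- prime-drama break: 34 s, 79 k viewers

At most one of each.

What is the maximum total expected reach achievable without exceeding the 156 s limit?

551

Density check — morning-news A 4.20, midday rerun 3.32, game-show break 3.32, sports pregame 3.20 are the best per s.
The ratio heuristic lands on morning-news A + midday rerun + sports pregame + game-show break (548) but leaves 4 s idle.
The 44 s tied up in midday rerun is better spent on local-news insert — total rises to 551 (155 s).
Next best is morning-news A + midday rerun + sports pregame + game-show break at 548 (152 s) — short by 3.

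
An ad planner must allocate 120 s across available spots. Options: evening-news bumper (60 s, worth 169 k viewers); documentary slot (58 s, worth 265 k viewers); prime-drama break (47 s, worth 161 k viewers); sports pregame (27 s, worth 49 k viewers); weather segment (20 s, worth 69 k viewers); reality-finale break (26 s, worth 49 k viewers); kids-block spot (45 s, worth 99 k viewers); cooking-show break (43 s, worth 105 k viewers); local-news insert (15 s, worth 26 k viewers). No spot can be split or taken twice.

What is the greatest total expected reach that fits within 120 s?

452

Density check — documentary slot 4.57, weather segment 3.45, prime-drama break 3.43, evening-news bumper 2.82 are the best per s.
Filling by ratio: documentary slot + weather segment + reality-finale break + local-news insert for 409, with 1 s left unused.
The 46 s tied up in weather segment and reality-finale break is better spent on prime-drama break — total rises to 452 (120 s).
That's the maximum — no swap from here does better than 452.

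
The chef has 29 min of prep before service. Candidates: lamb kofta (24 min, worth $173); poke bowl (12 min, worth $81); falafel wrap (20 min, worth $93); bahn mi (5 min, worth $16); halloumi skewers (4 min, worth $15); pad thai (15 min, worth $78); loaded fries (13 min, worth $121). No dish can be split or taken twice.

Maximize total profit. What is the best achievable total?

217

Taking poke bowl + halloumi skewers + loaded fries: 29 min used, 217 in profit.
Next best is poke bowl + loaded fries at 202 (25 min) — short by 15.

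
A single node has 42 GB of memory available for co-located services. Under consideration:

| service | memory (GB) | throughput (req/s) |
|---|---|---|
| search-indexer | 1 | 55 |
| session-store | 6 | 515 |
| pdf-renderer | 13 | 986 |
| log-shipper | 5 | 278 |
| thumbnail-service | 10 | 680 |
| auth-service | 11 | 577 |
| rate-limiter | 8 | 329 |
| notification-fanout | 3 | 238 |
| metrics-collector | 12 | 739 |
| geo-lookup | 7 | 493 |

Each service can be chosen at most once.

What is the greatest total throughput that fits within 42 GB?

3026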